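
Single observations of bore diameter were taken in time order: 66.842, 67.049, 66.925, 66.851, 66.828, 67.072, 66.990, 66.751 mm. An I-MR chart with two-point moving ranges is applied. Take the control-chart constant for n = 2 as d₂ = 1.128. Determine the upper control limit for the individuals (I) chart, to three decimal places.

X̄ = (66.842 + 67.049 + 66.925 + 66.851 + 66.828 + 67.072 + 66.990 + 66.751) / 8 = 66.9135
Moving ranges: 0.207, 0.124, 0.074, 0.023, 0.244, 0.082, 0.239; M̄R̄ = 0.9930 / 7 = 0.1419
UCL = X̄ + 3·M̄R̄/d₂ = 66.9135 + 3 × 0.1419 / 1.128 = 67.2908

67.291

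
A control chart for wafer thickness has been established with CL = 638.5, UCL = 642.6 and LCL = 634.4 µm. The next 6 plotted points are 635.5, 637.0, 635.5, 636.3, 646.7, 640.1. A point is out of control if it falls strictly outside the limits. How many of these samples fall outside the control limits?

1

Compare each point to [634.4, 642.6]: sample 5 = 646.7 > UCL.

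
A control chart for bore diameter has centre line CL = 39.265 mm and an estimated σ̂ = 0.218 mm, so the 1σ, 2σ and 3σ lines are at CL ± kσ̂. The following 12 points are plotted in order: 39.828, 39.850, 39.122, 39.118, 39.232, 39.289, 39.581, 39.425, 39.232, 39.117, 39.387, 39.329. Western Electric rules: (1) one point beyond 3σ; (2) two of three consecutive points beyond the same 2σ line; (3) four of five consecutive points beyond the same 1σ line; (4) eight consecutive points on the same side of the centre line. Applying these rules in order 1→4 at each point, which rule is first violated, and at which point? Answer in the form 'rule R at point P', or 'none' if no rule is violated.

Zone of each point (C = within 1σ̂, B = 1σ̂–2σ̂, A = 2σ̂–3σ̂, * = beyond 3σ̂; sign = side of CL): 1:+A, 2:+A, 3:-C, 4:-C, 5:-C, 6:+C, 7:+B, 8:+C, 9:-C, 10:-C, 11:+C, 12:+C
Rule 2 (two of three consecutive points beyond the same 2σ limit) is satisfied at point 2.

rule 2 at point 2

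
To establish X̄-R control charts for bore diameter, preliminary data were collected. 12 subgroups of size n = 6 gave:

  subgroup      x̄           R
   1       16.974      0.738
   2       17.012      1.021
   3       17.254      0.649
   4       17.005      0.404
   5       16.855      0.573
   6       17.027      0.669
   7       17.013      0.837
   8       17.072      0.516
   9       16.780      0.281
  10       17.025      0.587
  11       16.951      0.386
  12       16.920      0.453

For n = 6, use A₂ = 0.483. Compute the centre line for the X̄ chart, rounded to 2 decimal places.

X̄̄ = (16.974 + 17.012 + 17.254 + 17.005 + 16.855 + 17.027 + 17.013 + 17.072 + 16.780 + 17.025 + 16.951 + 16.920) / 12 = 203.8880 / 12 = 16.9907
CL = X̄̄ = 16.9907

16.99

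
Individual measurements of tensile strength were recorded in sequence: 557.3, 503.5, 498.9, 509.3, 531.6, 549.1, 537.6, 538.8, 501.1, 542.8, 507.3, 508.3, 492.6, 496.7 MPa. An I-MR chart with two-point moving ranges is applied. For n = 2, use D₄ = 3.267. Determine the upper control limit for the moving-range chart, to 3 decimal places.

64.586

Moving ranges: 53.8, 4.6, 10.4, 22.3, 17.5, 11.5, 1.2, 37.7, 41.7, 35.5, 1.0, 15.7, 4.1; M̄R̄ = 257.0000 / 13 = 19.7692
UCL_MR = D₄·M̄R̄ = 3.267 × 19.7692 = 64.5861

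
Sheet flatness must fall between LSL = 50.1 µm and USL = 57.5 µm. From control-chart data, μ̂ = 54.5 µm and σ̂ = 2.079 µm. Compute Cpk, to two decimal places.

0.48

Cpu = (USL − μ̂) / (3σ̂) = (57.5 − 54.5) / (3 × 2.079) = 0.4810; Cpl = (μ̂ − LSL) / (3σ̂) = (54.5 − 50.1) / (3 × 2.079) = 0.7055; Cpk = min(Cpu, Cpl) = 0.4810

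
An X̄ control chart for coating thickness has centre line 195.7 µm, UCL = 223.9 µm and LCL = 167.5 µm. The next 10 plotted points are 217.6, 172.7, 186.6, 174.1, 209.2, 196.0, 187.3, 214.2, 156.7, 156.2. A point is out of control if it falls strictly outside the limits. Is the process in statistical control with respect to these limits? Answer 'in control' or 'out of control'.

out of control

Compare each point to [167.5, 223.9]: sample 9 = 156.7 < LCL; sample 10 = 156.2 < LCL.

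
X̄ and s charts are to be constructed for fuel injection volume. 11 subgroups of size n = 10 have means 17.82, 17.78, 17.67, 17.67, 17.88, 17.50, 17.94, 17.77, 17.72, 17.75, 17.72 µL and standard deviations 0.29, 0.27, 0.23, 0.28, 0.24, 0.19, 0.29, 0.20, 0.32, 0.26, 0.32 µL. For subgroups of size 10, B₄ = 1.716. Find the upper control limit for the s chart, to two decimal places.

0.45

s̄ = (0.29 + 0.27 + 0.23 + 0.28 + 0.24 + 0.19 + 0.29 + 0.20 + 0.32 + 0.26 + 0.32) / 11 = 0.2627
UCL_s = B₄·s̄ = 1.716 × 0.2627 = 0.4508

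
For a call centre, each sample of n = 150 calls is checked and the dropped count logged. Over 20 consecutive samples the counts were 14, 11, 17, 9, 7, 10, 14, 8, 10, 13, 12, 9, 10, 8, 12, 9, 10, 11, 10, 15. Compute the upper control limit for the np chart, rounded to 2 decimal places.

p̄ = Σdᵢ / (k·n) = 219 / (20 × 150) = 0.07300
UCL = np̄ + 3·√(np̄(1−p̄)) = 10.9500 + 3 × √(10.9500×0.92700) = 10.9500 + 3 × 3.1860 = 20.5080

20.51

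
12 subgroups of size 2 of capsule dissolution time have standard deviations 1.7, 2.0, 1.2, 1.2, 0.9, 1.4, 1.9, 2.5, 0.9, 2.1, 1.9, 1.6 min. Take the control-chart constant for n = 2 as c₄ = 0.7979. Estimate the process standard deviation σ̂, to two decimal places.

s̄ = (1.7 + 2.0 + 1.2 + 1.2 + 0.9 + 1.4 + 1.9 + 2.5 + 0.9 + 2.1 + 1.9 + 1.6) / 12 = 1.6083
σ̂ = s̄ / c₄ = 1.6083 / 0.7979 = 2.0157

2.02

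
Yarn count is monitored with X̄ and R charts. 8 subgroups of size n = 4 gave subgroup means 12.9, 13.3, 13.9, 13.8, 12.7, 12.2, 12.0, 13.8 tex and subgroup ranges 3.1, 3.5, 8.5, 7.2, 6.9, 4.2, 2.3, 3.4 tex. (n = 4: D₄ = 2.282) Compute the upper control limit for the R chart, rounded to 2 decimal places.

R̄ = (3.1 + 3.5 + 8.5 + 7.2 + 6.9 + 4.2 + 2.3 + 3.4) / 8 = 39.1000 / 8 = 4.8875
UCL_R = D₄·R̄ = 2.282 × 4.8875 = 11.1533

11.15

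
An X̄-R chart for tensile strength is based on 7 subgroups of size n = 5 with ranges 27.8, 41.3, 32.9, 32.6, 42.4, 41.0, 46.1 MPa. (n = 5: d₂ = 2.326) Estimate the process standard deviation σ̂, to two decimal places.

16.22

R̄ = (27.8 + 41.3 + 32.9 + 32.6 + 42.4 + 41.0 + 46.1) / 7 = 37.7286
σ̂ = R̄ / d₂ = 37.7286 / 2.326 = 16.2204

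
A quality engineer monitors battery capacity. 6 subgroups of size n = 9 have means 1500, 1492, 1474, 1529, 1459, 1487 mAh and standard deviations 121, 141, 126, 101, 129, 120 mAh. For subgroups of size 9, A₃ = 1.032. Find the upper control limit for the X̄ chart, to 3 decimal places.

X̄̄ = (1500 + 1492 + 1474 + 1529 + 1459 + 1487) / 6 = 1490.1667
s̄ = (121 + 141 + 126 + 101 + 129 + 120) / 6 = 123.0000
UCL = X̄̄ + A₃·s̄ = 1490.1667 + 1.032 × 123.0000 = 1617.1027

1617.103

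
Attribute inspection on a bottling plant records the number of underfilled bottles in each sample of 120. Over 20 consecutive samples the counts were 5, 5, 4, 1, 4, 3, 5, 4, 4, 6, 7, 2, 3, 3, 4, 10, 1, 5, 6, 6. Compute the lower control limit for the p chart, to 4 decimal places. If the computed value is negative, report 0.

0.0000

p̄ = Σdᵢ / (k·n) = 88 / (20 × 120) = 0.03667
LCL = p̄ − 3·√(p̄(1−p̄)/n) = 0.03667 − 3 × 0.01716 = -0.01480 → 0 (negative, so LCL = 0)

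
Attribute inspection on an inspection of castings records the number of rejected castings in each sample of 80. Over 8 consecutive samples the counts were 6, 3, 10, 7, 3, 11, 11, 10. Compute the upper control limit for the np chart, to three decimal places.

15.504

p̄ = Σdᵢ / (k·n) = 61 / (8 × 80) = 0.09531
UCL = np̄ + 3·√(np̄(1−p̄)) = 7.6250 + 3 × √(7.6250×0.90469) = 7.6250 + 3 × 2.6265 = 15.5044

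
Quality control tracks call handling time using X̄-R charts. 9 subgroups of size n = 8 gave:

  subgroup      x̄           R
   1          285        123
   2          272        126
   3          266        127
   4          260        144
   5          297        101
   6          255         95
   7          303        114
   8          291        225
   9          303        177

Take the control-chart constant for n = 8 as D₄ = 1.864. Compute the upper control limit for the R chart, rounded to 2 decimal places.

255.16

R̄ = (123 + 126 + 127 + 144 + 101 + 95 + 114 + 225 + 177) / 9 = 1232.0000 / 9 = 136.8889
UCL_R = D₄·R̄ = 1.864 × 136.8889 = 255.1609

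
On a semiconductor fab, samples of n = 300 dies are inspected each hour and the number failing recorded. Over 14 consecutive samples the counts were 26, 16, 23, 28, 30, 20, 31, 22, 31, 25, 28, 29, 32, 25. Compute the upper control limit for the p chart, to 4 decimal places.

p̄ = Σdᵢ / (k·n) = 366 / (14 × 300) = 0.08714
UCL = p̄ + 3·√(p̄(1−p̄)/n) = 0.08714 + 3 × √(0.08714×0.91286/300) = 0.08714 + 3 × 0.01628 = 0.13599

0.1360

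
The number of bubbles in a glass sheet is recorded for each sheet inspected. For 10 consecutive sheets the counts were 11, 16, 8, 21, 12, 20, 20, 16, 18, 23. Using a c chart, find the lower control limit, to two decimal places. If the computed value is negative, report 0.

c̄ = (11 + 16 + 8 + 21 + 12 + 20 + 20 + 16 + 18 + 23) / 10 = 165 / 10 = 16.5000
LCL = c̄ − 3√c̄ = 16.5000 − 3 × 4.0620 = 4.3139

4.31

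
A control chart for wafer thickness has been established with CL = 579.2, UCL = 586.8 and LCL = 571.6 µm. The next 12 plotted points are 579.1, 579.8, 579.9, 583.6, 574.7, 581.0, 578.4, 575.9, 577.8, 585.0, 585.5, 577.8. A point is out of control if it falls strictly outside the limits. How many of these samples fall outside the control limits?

0

All 12 points lie within [571.6, 586.8].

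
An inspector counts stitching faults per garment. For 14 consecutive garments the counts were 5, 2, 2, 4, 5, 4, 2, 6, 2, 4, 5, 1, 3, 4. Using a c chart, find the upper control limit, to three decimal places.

9.112

c̄ = (5 + 2 + 2 + 4 + 5 + 4 + 2 + 6 + 2 + 4 + 5 + 1 + 3 + 4) / 14 = 49 / 14 = 3.5000
UCL = c̄ + 3√c̄ = 3.5000 + 3 × √3.5000 = 3.5000 + 3 × 1.8708 = 9.1125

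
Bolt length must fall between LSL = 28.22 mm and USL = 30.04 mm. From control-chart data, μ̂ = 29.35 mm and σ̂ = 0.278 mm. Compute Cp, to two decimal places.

1.09

Cp = (USL − LSL) / (6σ̂) = (30.04 − 28.22) / (6 × 0.278) = 1.8200 / 1.6680 = 1.0911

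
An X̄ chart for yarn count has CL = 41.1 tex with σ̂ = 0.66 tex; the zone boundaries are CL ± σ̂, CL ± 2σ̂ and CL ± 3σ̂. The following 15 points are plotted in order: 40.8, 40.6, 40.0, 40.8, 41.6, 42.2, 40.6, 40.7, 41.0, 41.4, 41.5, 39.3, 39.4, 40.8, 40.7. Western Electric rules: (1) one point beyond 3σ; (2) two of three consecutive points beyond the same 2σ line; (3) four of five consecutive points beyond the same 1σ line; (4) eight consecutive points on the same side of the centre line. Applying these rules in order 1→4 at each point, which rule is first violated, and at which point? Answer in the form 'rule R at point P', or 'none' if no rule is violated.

Zone of each point (C = within 1σ̂, B = 1σ̂–2σ̂, A = 2σ̂–3σ̂, * = beyond 3σ̂; sign = side of CL): 1:-C, 2:-C, 3:-B, 4:-C, 5:+C, 6:+B, 7:-C, 8:-C, 9:-C, 10:+C, 11:+C, 12:-A, 13:-A, 14:-C, 15:-C
Rule 2 (two of three consecutive points beyond the same 2σ limit) is satisfied at point 13.

rule 2 at point 13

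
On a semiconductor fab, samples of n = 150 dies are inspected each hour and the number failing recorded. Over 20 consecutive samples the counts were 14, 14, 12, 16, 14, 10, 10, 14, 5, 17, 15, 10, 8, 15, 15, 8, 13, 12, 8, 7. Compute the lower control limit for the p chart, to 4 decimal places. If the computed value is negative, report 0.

0.0129

p̄ = Σdᵢ / (k·n) = 237 / (20 × 150) = 0.07900
LCL = p̄ − 3·√(p̄(1−p̄)/n) = 0.07900 − 3 × 0.02202 = 0.01293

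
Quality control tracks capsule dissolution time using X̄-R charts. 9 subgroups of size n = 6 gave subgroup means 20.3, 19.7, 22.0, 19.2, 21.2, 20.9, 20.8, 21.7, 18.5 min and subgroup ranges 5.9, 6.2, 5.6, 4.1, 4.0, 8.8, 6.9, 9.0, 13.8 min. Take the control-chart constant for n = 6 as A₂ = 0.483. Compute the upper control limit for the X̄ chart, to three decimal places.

X̄̄ = (20.3 + 19.7 + 22.0 + 19.2 + 21.2 + 20.9 + 20.8 + 21.7 + 18.5) / 9 = 184.3000 / 9 = 20.4778
R̄ = (5.9 + 6.2 + 5.6 + 4.1 + 4.0 + 8.8 + 6.9 + 9.0 + 13.8) / 9 = 64.3000 / 9 = 7.1444
UCL = X̄̄ + A₂·R̄ = 20.4778 + 0.483 × 7.1444 = 23.9285

23.929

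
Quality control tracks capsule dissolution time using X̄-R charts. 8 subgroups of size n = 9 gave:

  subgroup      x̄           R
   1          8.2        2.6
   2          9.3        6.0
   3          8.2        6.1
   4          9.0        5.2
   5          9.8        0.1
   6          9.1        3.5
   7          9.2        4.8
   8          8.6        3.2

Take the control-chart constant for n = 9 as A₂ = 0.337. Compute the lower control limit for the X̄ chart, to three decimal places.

7.598

X̄̄ = (8.2 + 9.3 + 8.2 + 9.0 + 9.8 + 9.1 + 9.2 + 8.6) / 8 = 71.4000 / 8 = 8.9250
R̄ = (2.6 + 6.0 + 6.1 + 5.2 + 0.1 + 3.5 + 4.8 + 3.2) / 8 = 31.5000 / 8 = 3.9375
LCL = X̄̄ − A₂·R̄ = 8.9250 − 0.337 × 3.9375 = 7.5981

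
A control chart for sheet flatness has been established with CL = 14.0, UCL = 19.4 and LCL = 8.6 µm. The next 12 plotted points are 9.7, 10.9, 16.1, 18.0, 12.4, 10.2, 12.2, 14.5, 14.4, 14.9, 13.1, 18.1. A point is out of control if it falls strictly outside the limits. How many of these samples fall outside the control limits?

0

All 12 points lie within [8.6, 19.4].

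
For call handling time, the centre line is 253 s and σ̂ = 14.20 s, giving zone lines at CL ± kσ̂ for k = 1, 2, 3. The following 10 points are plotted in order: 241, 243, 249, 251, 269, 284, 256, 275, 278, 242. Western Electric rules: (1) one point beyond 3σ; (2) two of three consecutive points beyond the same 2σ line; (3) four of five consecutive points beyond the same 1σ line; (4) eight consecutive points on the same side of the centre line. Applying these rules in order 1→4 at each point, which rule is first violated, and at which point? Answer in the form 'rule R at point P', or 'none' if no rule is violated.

rule 3 at point 9

Zone of each point (C = within 1σ̂, B = 1σ̂–2σ̂, A = 2σ̂–3σ̂, * = beyond 3σ̂; sign = side of CL): 1:-C, 2:-C, 3:-C, 4:-C, 5:+B, 6:+A, 7:+C, 8:+B, 9:+B, 10:-C
Rule 3 (four of five consecutive points beyond the same 1σ limit) is satisfied at point 9.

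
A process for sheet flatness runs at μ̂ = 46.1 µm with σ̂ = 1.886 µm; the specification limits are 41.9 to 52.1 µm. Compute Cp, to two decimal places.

0.90

Cp = (USL − LSL) / (6σ̂) = (52.1 − 41.9) / (6 × 1.886) = 10.2000 / 11.3160 = 0.9014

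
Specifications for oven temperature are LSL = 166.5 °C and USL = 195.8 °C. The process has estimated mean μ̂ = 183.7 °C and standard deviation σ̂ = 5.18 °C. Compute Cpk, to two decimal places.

Cpu = (USL − μ̂) / (3σ̂) = (195.8 − 183.7) / (3 × 5.18) = 0.7786; Cpl = (μ̂ − LSL) / (3σ̂) = (183.7 − 166.5) / (3 × 5.18) = 1.1068; Cpk = min(Cpu, Cpl) = 0.7786

0.78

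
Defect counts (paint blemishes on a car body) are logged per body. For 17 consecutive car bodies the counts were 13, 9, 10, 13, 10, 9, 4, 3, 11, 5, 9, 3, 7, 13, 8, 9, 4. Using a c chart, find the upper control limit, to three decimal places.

c̄ = (13 + 9 + 10 + 13 + 10 + 9 + 4 + 3 + 11 + 5 + 9 + 3 + 7 + 13 + 8 + 9 + 4) / 17 = 140 / 17 = 8.2353
UCL = c̄ + 3√c̄ = 8.2353 + 3 × √8.2353 = 8.2353 + 3 × 2.8697 = 16.8445

16.844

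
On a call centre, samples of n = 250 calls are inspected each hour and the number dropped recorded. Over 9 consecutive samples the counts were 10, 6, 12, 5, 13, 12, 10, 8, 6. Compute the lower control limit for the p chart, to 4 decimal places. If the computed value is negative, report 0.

p̄ = Σdᵢ / (k·n) = 82 / (9 × 250) = 0.03644
LCL = p̄ − 3·√(p̄(1−p̄)/n) = 0.03644 − 3 × 0.01185 = 0.00089

0.0009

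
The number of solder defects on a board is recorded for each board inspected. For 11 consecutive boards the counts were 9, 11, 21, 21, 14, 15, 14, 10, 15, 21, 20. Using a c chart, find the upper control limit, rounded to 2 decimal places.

c̄ = (9 + 11 + 21 + 21 + 14 + 15 + 14 + 10 + 15 + 21 + 20) / 11 = 171 / 11 = 15.5455
UCL = c̄ + 3√c̄ = 15.5455 + 3 × √15.5455 = 15.5455 + 3 × 3.9428 = 27.3738

27.37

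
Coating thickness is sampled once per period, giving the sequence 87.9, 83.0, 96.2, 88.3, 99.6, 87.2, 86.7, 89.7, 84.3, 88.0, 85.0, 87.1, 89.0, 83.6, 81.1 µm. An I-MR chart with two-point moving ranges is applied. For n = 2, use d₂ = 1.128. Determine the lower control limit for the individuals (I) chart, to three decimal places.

73.114

X̄ = (87.9 + 83.0 + 96.2 + 88.3 + 99.6 + 87.2 + 86.7 + 89.7 + 84.3 + 88.0 + 85.0 + 87.1 + 89.0 + 83.6 + 81.1) / 15 = 87.7800
Moving ranges: 4.9, 13.2, 7.9, 11.3, 12.4, 0.5, 3.0, 5.4, 3.7, 3.0, 2.1, 1.9, 5.4, 2.5; M̄R̄ = 77.2000 / 14 = 5.5143
LCL = X̄ − 3·M̄R̄/d₂ = 87.7800 − 3 × 5.5143 / 1.128 = 73.1143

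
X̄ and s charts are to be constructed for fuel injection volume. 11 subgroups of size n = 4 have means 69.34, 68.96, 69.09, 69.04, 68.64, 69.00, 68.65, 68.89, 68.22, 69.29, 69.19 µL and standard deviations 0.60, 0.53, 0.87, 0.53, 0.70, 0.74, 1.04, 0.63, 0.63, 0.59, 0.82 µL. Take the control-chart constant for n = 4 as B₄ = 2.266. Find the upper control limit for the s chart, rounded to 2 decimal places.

1.58

s̄ = (0.60 + 0.53 + 0.87 + 0.53 + 0.70 + 0.74 + 1.04 + 0.63 + 0.63 + 0.59 + 0.82) / 11 = 0.6982
UCL_s = B₄·s̄ = 2.266 × 0.6982 = 1.5821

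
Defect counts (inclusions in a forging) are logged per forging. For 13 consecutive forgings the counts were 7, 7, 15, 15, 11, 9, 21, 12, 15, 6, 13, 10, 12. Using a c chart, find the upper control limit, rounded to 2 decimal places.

c̄ = (7 + 7 + 15 + 15 + 11 + 9 + 21 + 12 + 15 + 6 + 13 + 10 + 12) / 13 = 153 / 13 = 11.7692
UCL = c̄ + 3√c̄ = 11.7692 + 3 × √11.7692 = 11.7692 + 3 × 3.4306 = 22.0611

22.06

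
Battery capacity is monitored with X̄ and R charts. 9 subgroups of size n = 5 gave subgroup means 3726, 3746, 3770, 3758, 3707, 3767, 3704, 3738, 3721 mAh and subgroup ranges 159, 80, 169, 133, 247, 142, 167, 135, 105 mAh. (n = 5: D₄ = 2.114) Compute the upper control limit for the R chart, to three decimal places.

314.046

R̄ = (159 + 80 + 169 + 133 + 247 + 142 + 167 + 135 + 105) / 9 = 1337.0000 / 9 = 148.5556
UCL_R = D₄·R̄ = 2.114 × 148.5556 = 314.0464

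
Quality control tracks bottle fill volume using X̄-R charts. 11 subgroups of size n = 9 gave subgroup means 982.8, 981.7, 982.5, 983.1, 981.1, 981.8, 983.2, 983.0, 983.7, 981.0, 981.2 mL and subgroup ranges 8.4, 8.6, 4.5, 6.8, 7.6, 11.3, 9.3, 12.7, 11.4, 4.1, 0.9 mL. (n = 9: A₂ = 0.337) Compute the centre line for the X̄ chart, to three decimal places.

982.282

X̄̄ = (982.8 + 981.7 + 982.5 + 983.1 + 981.1 + 981.8 + 983.2 + 983.0 + 983.7 + 981.0 + 981.2) / 11 = 10805.1000 / 11 = 982.2818
CL = X̄̄ = 982.2818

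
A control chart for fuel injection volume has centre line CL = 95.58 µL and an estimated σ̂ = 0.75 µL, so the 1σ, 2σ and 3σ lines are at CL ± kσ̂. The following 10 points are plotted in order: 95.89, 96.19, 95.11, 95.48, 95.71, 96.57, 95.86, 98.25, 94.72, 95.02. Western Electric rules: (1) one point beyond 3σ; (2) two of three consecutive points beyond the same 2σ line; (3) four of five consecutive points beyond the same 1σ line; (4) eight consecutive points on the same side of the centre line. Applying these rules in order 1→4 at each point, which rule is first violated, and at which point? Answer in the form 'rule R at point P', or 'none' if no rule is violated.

Zone of each point (C = within 1σ̂, B = 1σ̂–2σ̂, A = 2σ̂–3σ̂, * = beyond 3σ̂; sign = side of CL): 1:+C, 2:+C, 3:-C, 4:-C, 5:+C, 6:+B, 7:+C, 8:+*, 9:-B, 10:-C
Rule 1 (one point beyond the 3σ limits) is satisfied at point 8.

rule 1 at point 8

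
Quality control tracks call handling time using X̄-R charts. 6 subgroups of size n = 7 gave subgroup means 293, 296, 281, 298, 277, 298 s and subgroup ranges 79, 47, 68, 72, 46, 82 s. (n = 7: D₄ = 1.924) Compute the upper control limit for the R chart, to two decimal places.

R̄ = (79 + 47 + 68 + 72 + 46 + 82) / 6 = 394.0000 / 6 = 65.6667
UCL_R = D₄·R̄ = 1.924 × 65.6667 = 126.3427

126.34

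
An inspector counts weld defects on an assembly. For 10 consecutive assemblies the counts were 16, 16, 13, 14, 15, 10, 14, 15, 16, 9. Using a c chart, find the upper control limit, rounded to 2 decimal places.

24.94

c̄ = (16 + 16 + 13 + 14 + 15 + 10 + 14 + 15 + 16 + 9) / 10 = 138 / 10 = 13.8000
UCL = c̄ + 3√c̄ = 13.8000 + 3 × √13.8000 = 13.8000 + 3 × 3.7148 = 24.9445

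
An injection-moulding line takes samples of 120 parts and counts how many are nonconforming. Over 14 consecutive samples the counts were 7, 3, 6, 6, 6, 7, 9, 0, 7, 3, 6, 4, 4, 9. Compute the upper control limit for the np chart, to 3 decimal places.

12.372

p̄ = Σdᵢ / (k·n) = 77 / (14 × 120) = 0.04583
UCL = np̄ + 3·√(np̄(1−p̄)) = 5.5000 + 3 × √(5.5000×0.95417) = 5.5000 + 3 × 2.2908 = 12.3725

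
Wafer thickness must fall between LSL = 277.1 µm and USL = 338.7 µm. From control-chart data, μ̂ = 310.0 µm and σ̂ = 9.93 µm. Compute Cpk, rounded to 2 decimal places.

0.96

Cpu = (USL − μ̂) / (3σ̂) = (338.7 − 310.0) / (3 × 9.93) = 0.9634; Cpl = (μ̂ − LSL) / (3σ̂) = (310.0 − 277.1) / (3 × 9.93) = 1.1044; Cpk = min(Cpu, Cpl) = 0.9634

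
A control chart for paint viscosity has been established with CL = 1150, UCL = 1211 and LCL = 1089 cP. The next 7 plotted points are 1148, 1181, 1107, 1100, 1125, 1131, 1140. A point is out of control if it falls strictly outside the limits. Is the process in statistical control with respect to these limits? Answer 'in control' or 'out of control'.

in control

All 7 points lie within [1089, 1211].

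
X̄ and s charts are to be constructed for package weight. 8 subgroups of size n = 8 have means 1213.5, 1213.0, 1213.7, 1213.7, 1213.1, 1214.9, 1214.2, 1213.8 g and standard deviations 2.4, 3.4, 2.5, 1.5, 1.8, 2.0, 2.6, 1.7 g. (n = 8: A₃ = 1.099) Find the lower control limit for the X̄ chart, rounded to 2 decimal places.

X̄̄ = (1213.5 + 1213.0 + 1213.7 + 1213.7 + 1213.1 + 1214.9 + 1214.2 + 1213.8) / 8 = 1213.7375
s̄ = (2.4 + 3.4 + 2.5 + 1.5 + 1.8 + 2.0 + 2.6 + 1.7) / 8 = 2.2375
LCL = X̄̄ − A₃·s̄ = 1213.7375 − 1.099 × 2.2375 = 1211.2785

1211.28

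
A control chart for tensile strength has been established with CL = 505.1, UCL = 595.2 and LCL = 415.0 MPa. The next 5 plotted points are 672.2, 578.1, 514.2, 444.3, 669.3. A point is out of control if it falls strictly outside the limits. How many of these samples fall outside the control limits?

2

Compare each point to [415.0, 595.2]: sample 1 = 672.2 > UCL; sample 5 = 669.3 > UCL.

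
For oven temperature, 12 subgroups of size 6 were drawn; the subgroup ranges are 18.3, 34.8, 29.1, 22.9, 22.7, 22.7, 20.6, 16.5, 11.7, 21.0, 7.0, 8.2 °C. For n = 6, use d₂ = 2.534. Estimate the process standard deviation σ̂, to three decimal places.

R̄ = (18.3 + 34.8 + 29.1 + 22.9 + 22.7 + 22.7 + 20.6 + 16.5 + 11.7 + 21.0 + 7.0 + 8.2) / 12 = 19.6250
σ̂ = R̄ / d₂ = 19.6250 / 2.534 = 7.7447

7.745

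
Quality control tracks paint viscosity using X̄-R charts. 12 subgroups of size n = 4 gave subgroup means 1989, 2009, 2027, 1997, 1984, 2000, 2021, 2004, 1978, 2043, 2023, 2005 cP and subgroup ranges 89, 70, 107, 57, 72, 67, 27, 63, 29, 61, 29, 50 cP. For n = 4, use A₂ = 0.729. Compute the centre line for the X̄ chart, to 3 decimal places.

2006.667

X̄̄ = (1989 + 2009 + 2027 + 1997 + 1984 + 2000 + 2021 + 2004 + 1978 + 2043 + 2023 + 2005) / 12 = 24080.0000 / 12 = 2006.6667
CL = X̄̄ = 2006.6667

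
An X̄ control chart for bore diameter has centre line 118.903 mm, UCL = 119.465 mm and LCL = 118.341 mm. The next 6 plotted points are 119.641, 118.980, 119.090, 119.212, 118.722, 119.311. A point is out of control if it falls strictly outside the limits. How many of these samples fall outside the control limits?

1

Compare each point to [118.341, 119.465]: sample 1 = 119.641 > UCL.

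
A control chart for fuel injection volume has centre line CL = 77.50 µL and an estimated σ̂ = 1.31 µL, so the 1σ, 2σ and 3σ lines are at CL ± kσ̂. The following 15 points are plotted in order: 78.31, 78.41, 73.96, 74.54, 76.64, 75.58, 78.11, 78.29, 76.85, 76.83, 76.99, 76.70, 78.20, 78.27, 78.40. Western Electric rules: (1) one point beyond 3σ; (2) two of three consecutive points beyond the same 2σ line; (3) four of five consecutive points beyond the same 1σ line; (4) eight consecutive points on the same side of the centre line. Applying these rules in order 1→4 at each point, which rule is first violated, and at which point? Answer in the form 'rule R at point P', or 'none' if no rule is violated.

rule 2 at point 4

Zone of each point (C = within 1σ̂, B = 1σ̂–2σ̂, A = 2σ̂–3σ̂, * = beyond 3σ̂; sign = side of CL): 1:+C, 2:+C, 3:-A, 4:-A, 5:-C, 6:-B, 7:+C, 8:+C, 9:-C, 10:-C, 11:-C, 12:-C, 13:+C, 14:+C, 15:+C
Rule 2 (two of three consecutive points beyond the same 2σ limit) is satisfied at point 4.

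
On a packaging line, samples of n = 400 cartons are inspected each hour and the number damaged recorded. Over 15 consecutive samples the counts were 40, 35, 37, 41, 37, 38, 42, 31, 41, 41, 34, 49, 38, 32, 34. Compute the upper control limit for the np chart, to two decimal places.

p̄ = Σdᵢ / (k·n) = 570 / (15 × 400) = 0.09500
UCL = np̄ + 3·√(np̄(1−p̄)) = 38.0000 + 3 × √(38.0000×0.90500) = 38.0000 + 3 × 5.8643 = 55.5929

55.59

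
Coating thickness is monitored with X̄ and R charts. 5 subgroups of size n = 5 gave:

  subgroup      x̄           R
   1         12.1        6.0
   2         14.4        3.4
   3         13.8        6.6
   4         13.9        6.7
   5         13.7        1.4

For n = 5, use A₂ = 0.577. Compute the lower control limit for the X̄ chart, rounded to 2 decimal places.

X̄̄ = (12.1 + 14.4 + 13.8 + 13.9 + 13.7) / 5 = 67.9000 / 5 = 13.5800
R̄ = (6.0 + 3.4 + 6.6 + 6.7 + 1.4) / 5 = 24.1000 / 5 = 4.8200
LCL = X̄̄ − A₂·R̄ = 13.5800 − 0.577 × 4.8200 = 10.7989

10.80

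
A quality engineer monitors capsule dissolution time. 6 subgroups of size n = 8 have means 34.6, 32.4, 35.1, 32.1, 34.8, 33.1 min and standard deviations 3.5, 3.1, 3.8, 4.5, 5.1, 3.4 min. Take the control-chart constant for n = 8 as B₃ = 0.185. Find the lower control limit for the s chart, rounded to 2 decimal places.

0.72

s̄ = (3.5 + 3.1 + 3.8 + 4.5 + 5.1 + 3.4) / 6 = 3.9000
LCL_s = B₃·s̄ = 0.185 × 3.9000 = 0.7215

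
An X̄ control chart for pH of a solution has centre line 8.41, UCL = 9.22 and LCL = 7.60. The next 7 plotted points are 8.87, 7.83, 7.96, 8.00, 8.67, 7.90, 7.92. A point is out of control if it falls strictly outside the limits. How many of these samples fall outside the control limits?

All 7 points lie within [7.60, 9.22].

0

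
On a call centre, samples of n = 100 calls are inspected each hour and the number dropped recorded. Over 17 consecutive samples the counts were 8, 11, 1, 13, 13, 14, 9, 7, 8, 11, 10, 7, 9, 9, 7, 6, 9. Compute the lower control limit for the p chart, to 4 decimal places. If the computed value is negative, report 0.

0.0038

p̄ = Σdᵢ / (k·n) = 152 / (17 × 100) = 0.08941
LCL = p̄ − 3·√(p̄(1−p̄)/n) = 0.08941 − 3 × 0.02853 = 0.00381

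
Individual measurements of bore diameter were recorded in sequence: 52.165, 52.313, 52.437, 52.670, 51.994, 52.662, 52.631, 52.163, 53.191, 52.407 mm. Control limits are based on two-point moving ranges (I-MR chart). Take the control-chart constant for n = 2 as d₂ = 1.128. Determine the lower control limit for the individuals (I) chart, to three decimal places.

X̄ = (52.165 + 52.313 + 52.437 + 52.670 + 51.994 + 52.662 + 52.631 + 52.163 + 53.191 + 52.407) / 10 = 52.4633
Moving ranges: 0.148, 0.124, 0.233, 0.676, 0.668, 0.031, 0.468, 1.028, 0.784; M̄R̄ = 4.1600 / 9 = 0.4622
LCL = X̄ − 3·M̄R̄/d₂ = 52.4633 − 3 × 0.4622 / 1.128 = 51.2340

51.234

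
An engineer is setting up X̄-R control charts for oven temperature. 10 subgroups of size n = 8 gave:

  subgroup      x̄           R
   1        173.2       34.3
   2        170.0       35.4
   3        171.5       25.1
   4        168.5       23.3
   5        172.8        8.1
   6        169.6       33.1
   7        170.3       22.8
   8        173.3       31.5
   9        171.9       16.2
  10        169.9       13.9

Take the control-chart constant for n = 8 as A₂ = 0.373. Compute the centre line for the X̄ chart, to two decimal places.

171.10

X̄̄ = (173.2 + 170.0 + 171.5 + 168.5 + 172.8 + 169.6 + 170.3 + 173.3 + 171.9 + 169.9) / 10 = 1711.0000 / 10 = 171.1000
CL = X̄̄ = 171.1000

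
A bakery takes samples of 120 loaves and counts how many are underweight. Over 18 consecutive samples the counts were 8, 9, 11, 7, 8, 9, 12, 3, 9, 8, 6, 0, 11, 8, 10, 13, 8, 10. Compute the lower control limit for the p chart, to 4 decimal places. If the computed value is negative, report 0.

p̄ = Σdᵢ / (k·n) = 150 / (18 × 120) = 0.06944
LCL = p̄ − 3·√(p̄(1−p̄)/n) = 0.06944 − 3 × 0.02321 = -0.00017 → 0 (negative, so LCL = 0)

0.0000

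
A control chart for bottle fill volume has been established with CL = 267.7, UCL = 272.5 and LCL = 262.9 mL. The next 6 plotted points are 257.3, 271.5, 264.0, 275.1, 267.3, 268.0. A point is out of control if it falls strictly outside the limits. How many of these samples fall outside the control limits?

2

Compare each point to [262.9, 272.5]: sample 1 = 257.3 < LCL; sample 4 = 275.1 > UCL.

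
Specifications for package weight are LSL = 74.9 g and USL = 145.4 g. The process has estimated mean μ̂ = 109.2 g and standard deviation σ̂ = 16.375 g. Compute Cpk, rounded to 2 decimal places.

Cpu = (USL − μ̂) / (3σ̂) = (145.4 − 109.2) / (3 × 16.375) = 0.7369; Cpl = (μ̂ − LSL) / (3σ̂) = (109.2 − 74.9) / (3 × 16.375) = 0.6982; Cpk = min(Cpu, Cpl) = 0.6982

0.70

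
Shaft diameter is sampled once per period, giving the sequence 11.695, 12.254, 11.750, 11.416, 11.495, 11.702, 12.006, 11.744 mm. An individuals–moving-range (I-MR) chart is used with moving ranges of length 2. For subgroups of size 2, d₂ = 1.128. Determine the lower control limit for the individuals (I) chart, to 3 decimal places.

X̄ = (11.695 + 12.254 + 11.750 + 11.416 + 11.495 + 11.702 + 12.006 + 11.744) / 8 = 11.7577
Moving ranges: 0.559, 0.504, 0.334, 0.079, 0.207, 0.304, 0.262; M̄R̄ = 2.2490 / 7 = 0.3213
LCL = X̄ − 3·M̄R̄/d₂ = 11.7577 − 3 × 0.3213 / 1.128 = 10.9033

10.903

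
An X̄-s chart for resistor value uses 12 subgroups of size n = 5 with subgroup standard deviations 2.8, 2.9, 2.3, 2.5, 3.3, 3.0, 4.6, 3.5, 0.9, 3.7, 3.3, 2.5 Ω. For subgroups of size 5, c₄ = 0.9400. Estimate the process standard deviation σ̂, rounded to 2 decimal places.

s̄ = (2.8 + 2.9 + 2.3 + 2.5 + 3.3 + 3.0 + 4.6 + 3.5 + 0.9 + 3.7 + 3.3 + 2.5) / 12 = 2.9417
σ̂ = s̄ / c₄ = 2.9417 / 0.9400 = 3.1294

3.13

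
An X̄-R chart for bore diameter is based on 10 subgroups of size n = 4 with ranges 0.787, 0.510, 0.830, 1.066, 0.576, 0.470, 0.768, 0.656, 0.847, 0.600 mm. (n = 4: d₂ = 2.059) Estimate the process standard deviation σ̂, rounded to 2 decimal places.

R̄ = (0.787 + 0.510 + 0.830 + 1.066 + 0.576 + 0.470 + 0.768 + 0.656 + 0.847 + 0.600) / 10 = 0.7110
σ̂ = R̄ / d₂ = 0.7110 / 2.059 = 0.3453

0.35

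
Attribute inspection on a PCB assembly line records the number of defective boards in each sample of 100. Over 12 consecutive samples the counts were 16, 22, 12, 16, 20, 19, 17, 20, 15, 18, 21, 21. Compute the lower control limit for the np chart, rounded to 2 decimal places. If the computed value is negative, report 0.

p̄ = Σdᵢ / (k·n) = 217 / (12 × 100) = 0.18083
LCL = np̄ − 3·√(np̄(1−p̄)) = 18.0833 − 3 × 3.8488 = 6.5369

6.54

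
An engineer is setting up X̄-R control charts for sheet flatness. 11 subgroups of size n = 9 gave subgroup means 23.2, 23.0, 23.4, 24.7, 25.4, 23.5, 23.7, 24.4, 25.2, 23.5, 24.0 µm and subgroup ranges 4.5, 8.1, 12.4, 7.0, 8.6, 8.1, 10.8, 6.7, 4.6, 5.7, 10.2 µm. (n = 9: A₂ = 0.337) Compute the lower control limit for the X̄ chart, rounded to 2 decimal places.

21.34

X̄̄ = (23.2 + 23.0 + 23.4 + 24.7 + 25.4 + 23.5 + 23.7 + 24.4 + 25.2 + 23.5 + 24.0) / 11 = 264.0000 / 11 = 24.0000
R̄ = (4.5 + 8.1 + 12.4 + 7.0 + 8.6 + 8.1 + 10.8 + 6.7 + 4.6 + 5.7 + 10.2) / 11 = 86.7000 / 11 = 7.8818
LCL = X̄̄ − A₂·R̄ = 24.0000 − 0.337 × 7.8818 = 21.3438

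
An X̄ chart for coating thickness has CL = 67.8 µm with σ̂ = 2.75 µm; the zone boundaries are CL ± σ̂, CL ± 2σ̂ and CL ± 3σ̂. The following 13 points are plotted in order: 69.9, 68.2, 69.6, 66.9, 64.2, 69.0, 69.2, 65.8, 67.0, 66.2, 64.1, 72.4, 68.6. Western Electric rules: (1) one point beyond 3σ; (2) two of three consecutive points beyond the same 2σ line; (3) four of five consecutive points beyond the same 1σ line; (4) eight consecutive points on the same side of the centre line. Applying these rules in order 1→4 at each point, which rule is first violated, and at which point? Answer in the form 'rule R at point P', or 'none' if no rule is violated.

none

Zone of each point (C = within 1σ̂, B = 1σ̂–2σ̂, A = 2σ̂–3σ̂, * = beyond 3σ̂; sign = side of CL): 1:+C, 2:+C, 3:+C, 4:-C, 5:-B, 6:+C, 7:+C, 8:-C, 9:-C, 10:-C, 11:-B, 12:+B, 13:+C
No rule fires across all 13 points.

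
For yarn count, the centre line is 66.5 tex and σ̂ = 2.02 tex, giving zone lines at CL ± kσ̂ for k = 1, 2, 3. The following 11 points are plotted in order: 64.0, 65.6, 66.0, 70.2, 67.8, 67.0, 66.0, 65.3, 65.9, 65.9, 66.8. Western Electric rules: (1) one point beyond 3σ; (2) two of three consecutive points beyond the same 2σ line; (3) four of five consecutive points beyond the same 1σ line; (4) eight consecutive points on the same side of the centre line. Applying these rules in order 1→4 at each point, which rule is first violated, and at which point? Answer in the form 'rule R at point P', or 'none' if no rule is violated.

Zone of each point (C = within 1σ̂, B = 1σ̂–2σ̂, A = 2σ̂–3σ̂, * = beyond 3σ̂; sign = side of CL): 1:-B, 2:-C, 3:-C, 4:+B, 5:+C, 6:+C, 7:-C, 8:-C, 9:-C, 10:-C, 11:+C
No rule fires across all 11 points.

none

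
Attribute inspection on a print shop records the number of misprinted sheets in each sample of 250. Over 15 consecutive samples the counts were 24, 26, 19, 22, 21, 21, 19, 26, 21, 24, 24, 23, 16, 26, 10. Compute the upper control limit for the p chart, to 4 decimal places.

0.1390

p̄ = Σdᵢ / (k·n) = 322 / (15 × 250) = 0.08587
UCL = p̄ + 3·√(p̄(1−p̄)/n) = 0.08587 + 3 × √(0.08587×0.91413/250) = 0.08587 + 3 × 0.01772 = 0.13902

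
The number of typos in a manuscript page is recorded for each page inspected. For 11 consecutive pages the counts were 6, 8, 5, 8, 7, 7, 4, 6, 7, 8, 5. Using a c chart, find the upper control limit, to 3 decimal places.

14.076

c̄ = (6 + 8 + 5 + 8 + 7 + 7 + 4 + 6 + 7 + 8 + 5) / 11 = 71 / 11 = 6.4545
UCL = c̄ + 3√c̄ = 6.4545 + 3 × √6.4545 = 6.4545 + 3 × 2.5406 = 14.0763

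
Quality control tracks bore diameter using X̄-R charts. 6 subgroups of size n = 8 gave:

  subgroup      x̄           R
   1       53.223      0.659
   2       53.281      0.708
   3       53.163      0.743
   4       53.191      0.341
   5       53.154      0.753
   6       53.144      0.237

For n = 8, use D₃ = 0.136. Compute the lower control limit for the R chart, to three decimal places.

R̄ = (0.659 + 0.708 + 0.743 + 0.341 + 0.753 + 0.237) / 6 = 3.4410 / 6 = 0.5735
LCL_R = D₃·R̄ = 0.136 × 0.5735 = 0.0780

0.078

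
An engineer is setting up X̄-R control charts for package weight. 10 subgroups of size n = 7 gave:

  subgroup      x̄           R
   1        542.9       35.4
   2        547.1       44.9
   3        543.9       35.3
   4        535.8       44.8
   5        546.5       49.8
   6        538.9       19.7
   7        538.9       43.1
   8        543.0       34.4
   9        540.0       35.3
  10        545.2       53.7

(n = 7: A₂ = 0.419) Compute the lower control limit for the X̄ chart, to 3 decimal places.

525.611

X̄̄ = (542.9 + 547.1 + 543.9 + 535.8 + 546.5 + 538.9 + 538.9 + 543.0 + 540.0 + 545.2) / 10 = 5422.2000 / 10 = 542.2200
R̄ = (35.4 + 44.9 + 35.3 + 44.8 + 49.8 + 19.7 + 43.1 + 34.4 + 35.3 + 53.7) / 10 = 396.4000 / 10 = 39.6400
LCL = X̄̄ − A₂·R̄ = 542.2200 − 0.419 × 39.6400 = 525.6108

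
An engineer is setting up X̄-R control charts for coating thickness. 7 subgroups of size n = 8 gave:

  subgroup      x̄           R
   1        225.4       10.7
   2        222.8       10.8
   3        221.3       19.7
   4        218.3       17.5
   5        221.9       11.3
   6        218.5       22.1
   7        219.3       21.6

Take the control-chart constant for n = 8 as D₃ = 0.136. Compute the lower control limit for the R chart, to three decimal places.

2.209

R̄ = (10.7 + 10.8 + 19.7 + 17.5 + 11.3 + 22.1 + 21.6) / 7 = 113.7000 / 7 = 16.2429
LCL_R = D₃·R̄ = 0.136 × 16.2429 = 2.2090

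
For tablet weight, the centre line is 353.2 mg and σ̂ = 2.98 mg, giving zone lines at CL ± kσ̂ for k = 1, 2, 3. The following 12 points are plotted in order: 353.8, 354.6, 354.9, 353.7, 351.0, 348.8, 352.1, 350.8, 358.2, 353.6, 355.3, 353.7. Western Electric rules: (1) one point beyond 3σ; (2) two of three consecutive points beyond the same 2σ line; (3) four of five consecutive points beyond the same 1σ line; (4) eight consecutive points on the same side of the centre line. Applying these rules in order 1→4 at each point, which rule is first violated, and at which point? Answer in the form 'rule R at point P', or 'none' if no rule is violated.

Zone of each point (C = within 1σ̂, B = 1σ̂–2σ̂, A = 2σ̂–3σ̂, * = beyond 3σ̂; sign = side of CL): 1:+C, 2:+C, 3:+C, 4:+C, 5:-C, 6:-B, 7:-C, 8:-C, 9:+B, 10:+C, 11:+C, 12:+C
No rule fires across all 12 points.

none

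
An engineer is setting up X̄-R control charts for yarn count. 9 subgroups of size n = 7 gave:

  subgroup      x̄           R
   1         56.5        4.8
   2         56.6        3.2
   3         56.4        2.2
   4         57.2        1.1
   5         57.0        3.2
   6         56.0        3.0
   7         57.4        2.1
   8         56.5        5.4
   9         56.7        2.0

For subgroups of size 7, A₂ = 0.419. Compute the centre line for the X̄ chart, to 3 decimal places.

56.700

X̄̄ = (56.5 + 56.6 + 56.4 + 57.2 + 57.0 + 56.0 + 57.4 + 56.5 + 56.7) / 9 = 510.3000 / 9 = 56.7000
CL = X̄̄ = 56.7000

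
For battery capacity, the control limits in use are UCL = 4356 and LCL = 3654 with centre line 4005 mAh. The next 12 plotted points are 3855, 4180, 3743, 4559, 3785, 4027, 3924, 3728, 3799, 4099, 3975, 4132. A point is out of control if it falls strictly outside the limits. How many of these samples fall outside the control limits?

1

Compare each point to [3654, 4356]: sample 4 = 4559 > UCL.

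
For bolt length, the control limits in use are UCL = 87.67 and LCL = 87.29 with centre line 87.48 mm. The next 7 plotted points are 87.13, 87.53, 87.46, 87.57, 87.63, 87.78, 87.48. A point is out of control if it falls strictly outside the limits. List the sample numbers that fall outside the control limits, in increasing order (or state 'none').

Compare each point to [87.29, 87.67]: sample 1 = 87.13 < LCL; sample 6 = 87.78 > UCL.

1, 6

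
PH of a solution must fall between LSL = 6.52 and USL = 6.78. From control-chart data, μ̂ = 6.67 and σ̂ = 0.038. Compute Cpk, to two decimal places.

Cpu = (USL − μ̂) / (3σ̂) = (6.78 − 6.67) / (3 × 0.038) = 0.9649; Cpl = (μ̂ − LSL) / (3σ̂) = (6.67 − 6.52) / (3 × 0.038) = 1.3158; Cpk = min(Cpu, Cpl) = 0.9649

0.96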